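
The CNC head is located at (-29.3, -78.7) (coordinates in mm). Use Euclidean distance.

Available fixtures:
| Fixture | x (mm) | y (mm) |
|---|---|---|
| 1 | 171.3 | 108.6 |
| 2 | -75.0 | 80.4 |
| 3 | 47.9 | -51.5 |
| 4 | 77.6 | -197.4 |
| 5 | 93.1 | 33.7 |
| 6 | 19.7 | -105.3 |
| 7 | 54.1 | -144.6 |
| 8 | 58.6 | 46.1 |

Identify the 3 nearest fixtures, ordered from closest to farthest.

6, 3, 7

Distances from (-29.3, -78.7):
1: √((200.6)² + (187.3)²) = √(40240.360 + 35081.290) = 274.4 mm
2: √((-45.7)² + (159.1)²) = √(2088.490 + 25312.810) = 165.5 mm
3: √((77.2)² + (27.2)²) = √(5959.840 + 739.840) = 81.9 mm
4: √((106.9)² + (-118.7)²) = √(11427.610 + 14089.690) = 159.7 mm
5: √((122.4)² + (112.4)²) = √(14981.760 + 12633.760) = 166.2 mm
6: √((49.0)² + (-26.6)²) = √(2401.000 + 707.560) = 55.8 mm
7: √((83.4)² + (-65.9)²) = √(6955.560 + 4342.810) = 106.3 mm
8: √((87.9)² + (124.8)²) = √(7726.410 + 15575.040) = 152.6 mm
Sorted: 6 (55.8 mm) < 3 (81.9 mm) < 7 (106.3 mm) < 8 (152.6 mm) < 4 (159.7 mm) < …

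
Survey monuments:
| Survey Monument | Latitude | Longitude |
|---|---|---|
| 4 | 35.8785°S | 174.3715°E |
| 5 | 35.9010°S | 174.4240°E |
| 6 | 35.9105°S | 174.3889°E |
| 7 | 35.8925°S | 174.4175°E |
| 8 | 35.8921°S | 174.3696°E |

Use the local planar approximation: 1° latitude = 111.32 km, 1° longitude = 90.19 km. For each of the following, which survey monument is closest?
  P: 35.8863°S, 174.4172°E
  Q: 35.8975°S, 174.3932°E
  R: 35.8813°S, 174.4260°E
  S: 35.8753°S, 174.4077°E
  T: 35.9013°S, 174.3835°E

P at 35.8863°S, 174.4172°E:
  4: 4.2122 km
  5: 1.7476 km
  6: 3.7111 km
  7: 0.6907 km
  8: 4.3413 km
  → nearest: 7 (0.6907 km)
Q at 35.8975°S, 174.3932°E:
  4: 2.8816 km
  5: 2.8050 km
  6: 1.4982 km
  7: 2.2612 km
  8: 2.2117 km
  → nearest: 6 (1.4982 km)
R at 35.8813°S, 174.4260°E:
  4: 4.9252 km
  5: 2.2004 km
  6: 4.6650 km
  7: 1.4636 km
  8: 5.2269 km
  → nearest: 7 (1.4636 km)
S at 35.8753°S, 174.4077°E:
  4: 3.2843 km
  5: 3.2165 km
  6: 4.2696 km
  7: 2.1089 km
  8: 3.9122 km
  → nearest: 7 (2.1089 km)
T at 35.9013°S, 174.3835°E:
  4: 2.7592 km
  5: 3.6528 km
  6: 1.1340 km
  7: 3.2191 km
  8: 1.6188 km
  → nearest: 6 (1.1340 km)

P→7; Q→6; R→7; S→7; T→6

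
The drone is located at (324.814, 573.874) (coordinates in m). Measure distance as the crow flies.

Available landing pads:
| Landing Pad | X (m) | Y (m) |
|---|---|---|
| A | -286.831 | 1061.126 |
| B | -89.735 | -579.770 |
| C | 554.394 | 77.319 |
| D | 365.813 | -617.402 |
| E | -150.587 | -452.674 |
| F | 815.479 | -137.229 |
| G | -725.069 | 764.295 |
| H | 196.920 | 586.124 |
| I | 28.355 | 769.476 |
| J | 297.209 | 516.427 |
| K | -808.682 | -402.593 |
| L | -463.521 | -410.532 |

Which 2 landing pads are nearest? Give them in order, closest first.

Distances from (324.814, 573.874):
A: √((-611.645)² + (487.252)²) = √(374109.60602 + 237414.51150) = 782.000 m
B: √((-414.549)² + (-1153.644)²) = √(171850.87340 + 1330894.47874) = 1225.865 m
C: √((229.580)² + (-496.555)²) = √(52706.97640 + 246566.86803) = 547.059 m
D: √((40.999)² + (-1191.276)²) = √(1680.91800 + 1419138.50818) = 1191.981 m
E: √((-475.401)² + (-1026.548)²) = √(226006.11080 + 1053800.79630) = 1131.286 m
F: √((490.665)² + (-711.103)²) = √(240752.14223 + 505667.47661) = 863.956 m
G: √((-1049.883)² + (190.421)²) = √(1102254.31369 + 36260.15724) = 1067.012 m
H: √((-127.894)² + (12.250)²) = √(16356.87524 + 150.06250) = 128.479 m
I: √((-296.459)² + (195.602)²) = √(87887.93868 + 38260.14240) = 355.173 m
J: √((-27.605)² + (-57.447)²) = √(762.03603 + 3300.15781) = 63.735 m
K: √((-1133.496)² + (-976.467)²) = √(1284813.18202 + 953487.80209) = 1496.095 m
L: √((-788.335)² + (-984.406)²) = √(621472.07223 + 969055.17284) = 1261.161 m
Sorted: J (63.735 m) < H (128.479 m) < I (355.173 m) < C (547.059 m) < …

J, H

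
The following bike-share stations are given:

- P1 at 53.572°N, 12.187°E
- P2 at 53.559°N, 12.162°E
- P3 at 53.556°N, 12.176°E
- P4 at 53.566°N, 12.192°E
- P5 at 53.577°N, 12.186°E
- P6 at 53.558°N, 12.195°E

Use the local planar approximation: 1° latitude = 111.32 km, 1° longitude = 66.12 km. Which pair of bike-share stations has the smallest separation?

P1 and P5

Pairwise distances:
P1–P5: √((0.005·111.32)² + (-0.001·66.12)²) = √(0.309804 + 0.004372) = 0.5605 km
P1–P4: √((-0.006·111.32)² + (0.005·66.12)²) = √(0.446117 + 0.109296) = 0.7453 km
P4–P6: √((-0.008·111.32)² + (0.003·66.12)²) = √(0.793097 + 0.039347) = 0.9124 km
P2–P3: √((-0.003·111.32)² + (0.014·66.12)²) = √(0.111529 + 0.856883) = 0.9841 km
P3–P6: √((0.002·111.32)² + (0.019·66.12)²) = √(0.049569 + 1.578239) = 1.2759 km
P4–P5: √((0.011·111.32)² + (-0.006·66.12)²) = √(1.499449 + 0.157387) = 1.2872 km
P3–P4: √((0.010·111.32)² + (0.016·66.12)²) = √(1.239214 + 1.119195) = 1.5357 km
P1–P6: √((-0.014·111.32)² + (0.008·66.12)²) = √(2.428860 + 0.279799) = 1.6458 km
P1–P3: √((-0.016·111.32)² + (-0.011·66.12)²) = √(3.172388 + 0.528994) = 1.9239 km
P2–P4: √((0.007·111.32)² + (0.030·66.12)²) = √(0.607215 + 3.934669) = 2.1312 km
P2–P6: √((-0.001·111.32)² + (0.033·66.12)²) = √(0.012392 + 4.760949) = 2.1848 km
P1–P2: √((-0.013·111.32)² + (-0.025·66.12)²) = √(2.094272 + 2.732409) = 2.1970 km
P5–P6: √((-0.019·111.32)² + (0.009·66.12)²) = √(4.473563 + 0.354120) = 2.1972 km
P3–P5: √((0.021·111.32)² + (0.010·66.12)²) = √(5.464935 + 0.437185) = 2.4294 km
P2–P5: √((0.018·111.32)² + (0.024·66.12)²) = √(4.015054 + 2.518188) = 2.5560 km
Closest pair: P1–P5 at 0.5605 km.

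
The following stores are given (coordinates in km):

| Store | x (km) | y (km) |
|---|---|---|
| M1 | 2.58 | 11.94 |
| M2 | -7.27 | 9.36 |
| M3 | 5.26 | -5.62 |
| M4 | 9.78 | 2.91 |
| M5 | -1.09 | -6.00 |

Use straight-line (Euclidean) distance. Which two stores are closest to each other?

Pairwise distances:
M3–M5: 6.36 km
M3–M4: 9.65 km
M1–M2: 10.18 km
M1–M4: 11.55 km
M4–M5: 14.06 km
M2–M5: 16.56 km
M1–M3: 17.76 km
M2–M4: 18.23 km
M1–M5: 18.31 km
M2–M3: 19.53 km
Closest pair: M3–M5 at 6.36 km.

M3 and M5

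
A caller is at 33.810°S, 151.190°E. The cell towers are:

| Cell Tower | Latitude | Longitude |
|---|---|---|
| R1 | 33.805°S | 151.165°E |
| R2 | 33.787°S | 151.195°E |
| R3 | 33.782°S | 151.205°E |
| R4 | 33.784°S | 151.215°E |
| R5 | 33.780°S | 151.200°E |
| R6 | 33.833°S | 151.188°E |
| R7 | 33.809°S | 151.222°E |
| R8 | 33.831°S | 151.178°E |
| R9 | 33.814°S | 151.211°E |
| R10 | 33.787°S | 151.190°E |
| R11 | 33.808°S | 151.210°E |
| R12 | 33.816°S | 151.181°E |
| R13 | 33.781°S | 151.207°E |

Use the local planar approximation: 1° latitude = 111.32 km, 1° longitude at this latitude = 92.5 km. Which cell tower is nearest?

Distances from 33.810°S, 151.190°E:
R1: 2.379 km
R2: 2.602 km
R3: 3.412 km
R4: 3.705 km
R5: 3.465 km
R6: 2.567 km
R7: 2.962 km
R8: 2.588 km
R9: 1.993 km
R10: 2.560 km
R11: 1.863 km
R12: 1.067 km
R13: 3.591 km
Minimum: R12 at 1.067 km.

R12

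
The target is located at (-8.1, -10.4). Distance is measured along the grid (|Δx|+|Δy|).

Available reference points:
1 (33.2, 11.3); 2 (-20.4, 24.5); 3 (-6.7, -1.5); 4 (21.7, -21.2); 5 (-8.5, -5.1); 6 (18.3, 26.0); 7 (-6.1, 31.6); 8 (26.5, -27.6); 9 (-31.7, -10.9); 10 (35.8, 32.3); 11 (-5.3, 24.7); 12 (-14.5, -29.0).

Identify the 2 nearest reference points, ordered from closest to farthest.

5, 3

Distances from (-8.1, -10.4):
1: |41.3| + |21.7| = 41.3 + 21.7 = 63.0
2: |-12.3| + |34.9| = 12.3 + 34.9 = 47.2
3: |1.4| + |8.9| = 1.4 + 8.9 = 10.3
4: |29.8| + |-10.8| = 29.8 + 10.8 = 40.6
5: |-0.4| + |5.3| = 0.4 + 5.3 = 5.7
6: |26.4| + |36.4| = 26.4 + 36.4 = 62.8
7: |2.0| + |42.0| = 2.0 + 42.0 = 44.0
8: |34.6| + |-17.2| = 34.6 + 17.2 = 51.8
9: |-23.6| + |-0.5| = 23.6 + 0.5 = 24.1
10: |43.9| + |42.7| = 43.9 + 42.7 = 86.6
11: |2.8| + |35.1| = 2.8 + 35.1 = 37.9
12: |-6.4| + |-18.6| = 6.4 + 18.6 = 25.0
Sorted: 5 (5.7) < 3 (10.3) < 9 (24.1) < 12 (25.0) < …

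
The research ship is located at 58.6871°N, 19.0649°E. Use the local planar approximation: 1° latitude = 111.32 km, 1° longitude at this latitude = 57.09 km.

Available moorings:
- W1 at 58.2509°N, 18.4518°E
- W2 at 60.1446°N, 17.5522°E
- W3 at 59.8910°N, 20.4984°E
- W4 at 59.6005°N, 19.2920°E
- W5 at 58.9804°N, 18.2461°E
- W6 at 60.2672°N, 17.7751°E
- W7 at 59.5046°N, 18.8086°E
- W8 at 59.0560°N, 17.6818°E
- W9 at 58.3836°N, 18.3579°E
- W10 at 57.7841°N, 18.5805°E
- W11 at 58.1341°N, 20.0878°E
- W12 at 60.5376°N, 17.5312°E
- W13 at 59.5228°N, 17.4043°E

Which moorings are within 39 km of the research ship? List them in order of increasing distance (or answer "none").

Distances from 58.6871°N, 19.0649°E:
W1: √((-0.4362·111.32)² + (-0.6131·57.09)²) = √(2357.858387 + 1225.131534) = 59.8581 km
W2: √((1.4575·111.32)² + (-1.5127·57.09)²) = √(26324.705551 + 7458.057027) = 183.8009 km
W3: √((1.2039·111.32)² + (1.4335·57.09)²) = √(17960.863993 + 6697.542537) = 157.0300 km
W4: √((0.9134·111.32)² + (0.2271·57.09)²) = √(10338.758952 + 168.094829) = 102.5029 km
W5: √((0.2933·111.32)² + (-0.8188·57.09)²) = √(1066.032687 + 2185.122324) = 57.0189 km
W6: √((1.5801·111.32)² + (-1.2898·57.09)²) = √(30939.660328 + 5422.066393) = 190.6875 km
W7: √((0.8175·111.32)² + (-0.2563·57.09)²) = √(8281.746217 + 214.100311) = 92.1729 km
W8: √((0.3689·111.32)² + (-1.3831·57.09)²) = √(1686.412085 + 6234.867789) = 89.0016 km
W9: √((-0.3035·111.32)² + (-0.7070·57.09)²) = √(1141.468119 + 1629.141901) = 52.6366 km
W10: √((-0.9030·111.32)² + (-0.4844·57.09)²) = √(10104.664442 + 764.765618) = 104.2566 km
W11: √((-0.5530·111.32)² + (1.0229·57.09)²) = √(3789.628675 + 3410.251772) = 84.8521 km
W12: √((1.8505·111.32)² + (-1.5337·57.09)²) = √(42435.035925 + 7666.566748) = 223.8339 km
W13: √((0.8357·111.32)² + (-1.6606·57.09)²) = √(8654.603971 + 8987.732812) = 132.8245 km
Threshold 39 km: none within range.

none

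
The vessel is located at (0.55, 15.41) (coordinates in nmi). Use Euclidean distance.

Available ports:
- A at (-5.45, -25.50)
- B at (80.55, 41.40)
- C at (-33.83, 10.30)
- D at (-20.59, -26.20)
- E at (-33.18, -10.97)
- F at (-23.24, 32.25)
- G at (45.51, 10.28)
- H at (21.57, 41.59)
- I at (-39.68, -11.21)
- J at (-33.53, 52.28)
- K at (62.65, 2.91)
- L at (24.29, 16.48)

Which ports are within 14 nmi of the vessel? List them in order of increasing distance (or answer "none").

Distances from (0.55, 15.41):
A: √((-6.00)² + (-40.91)²) = √(36.0000 + 1673.6281) = 41.35 nmi
B: √((80.00)² + (25.99)²) = √(6400.0000 + 675.4801) = 84.12 nmi
C: √((-34.38)² + (-5.11)²) = √(1181.9844 + 26.1121) = 34.76 nmi
D: √((-21.14)² + (-41.61)²) = √(446.8996 + 1731.3921) = 46.67 nmi
E: √((-33.73)² + (-26.38)²) = √(1137.7129 + 695.9044) = 42.82 nmi
F: √((-23.79)² + (16.84)²) = √(565.9641 + 283.5856) = 29.15 nmi
G: √((44.96)² + (-5.13)²) = √(2021.4016 + 26.3169) = 45.25 nmi
H: √((21.02)² + (26.18)²) = √(441.8404 + 685.3924) = 33.57 nmi
I: √((-40.23)² + (-26.62)²) = √(1618.4529 + 708.6244) = 48.24 nmi
J: √((-34.08)² + (36.87)²) = √(1161.4464 + 1359.3969) = 50.21 nmi
K: √((62.10)² + (-12.50)²) = √(3856.4100 + 156.2500) = 63.35 nmi
L: √((23.74)² + (1.07)²) = √(563.5876 + 1.1449) = 23.76 nmi
Threshold 14 nmi: none within range.

none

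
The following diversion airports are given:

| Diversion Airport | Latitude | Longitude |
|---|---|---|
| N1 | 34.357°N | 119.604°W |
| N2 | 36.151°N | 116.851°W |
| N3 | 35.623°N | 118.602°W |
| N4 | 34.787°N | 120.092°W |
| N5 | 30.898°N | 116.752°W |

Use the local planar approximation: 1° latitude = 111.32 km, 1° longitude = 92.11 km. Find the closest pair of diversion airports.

Pairwise distances:
N1–N2: 322.778 km
N1–N3: 168.463 km
N1–N4: 65.664 km
N1–N5: 466.131 km
N2–N3: 171.661 km
N2–N4: 334.925 km
N2–N5: 584.835 km
N3–N4: 165.821 km
N3–N5: 552.901 km
N4–N5: 531.102 km
Closest pair: N1–N4 at 65.664 km.

N1 and N4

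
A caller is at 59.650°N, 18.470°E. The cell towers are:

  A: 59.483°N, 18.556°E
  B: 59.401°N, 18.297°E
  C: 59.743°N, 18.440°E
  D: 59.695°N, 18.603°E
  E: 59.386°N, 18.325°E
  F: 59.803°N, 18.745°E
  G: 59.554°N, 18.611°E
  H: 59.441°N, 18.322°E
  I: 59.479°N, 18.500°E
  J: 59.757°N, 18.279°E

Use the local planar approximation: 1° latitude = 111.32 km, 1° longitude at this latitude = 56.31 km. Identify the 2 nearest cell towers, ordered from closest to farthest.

Distances from 59.650°N, 18.470°E:
A: √((-0.167·111.32)² + (0.086·56.31)²) = √(345.60446 + 23.45136) = 19.211 km
B: √((-0.249·111.32)² + (-0.173·56.31)²) = √(768.32522 + 94.89936) = 29.381 km
C: √((0.093·111.32)² + (-0.030·56.31)²) = √(107.17964 + 2.85373) = 10.490 km
D: √((0.045·111.32)² + (0.133·56.31)²) = √(25.09409 + 56.08857) = 9.010 km
E: √((-0.264·111.32)² + (-0.145·56.31)²) = √(863.68276 + 66.66641) = 30.502 km
F: √((0.153·111.32)² + (0.275·56.31)²) = √(290.08766 + 239.79297) = 23.019 km
G: √((-0.096·111.32)² + (0.141·56.31)²) = √(114.20598 + 63.03899) = 13.313 km
H: √((-0.209·111.32)² + (-0.148·56.31)²) = √(541.30117 + 69.45356) = 24.713 km
I: √((-0.171·111.32)² + (0.030·56.31)²) = √(362.35864 + 2.85373) = 19.111 km
J: √((0.107·111.32)² + (-0.191·56.31)²) = √(141.87764 + 115.67454) = 16.048 km
Sorted: D (9.010 km) < C (10.490 km) < G (13.313 km) < J (16.048 km) < …

D, C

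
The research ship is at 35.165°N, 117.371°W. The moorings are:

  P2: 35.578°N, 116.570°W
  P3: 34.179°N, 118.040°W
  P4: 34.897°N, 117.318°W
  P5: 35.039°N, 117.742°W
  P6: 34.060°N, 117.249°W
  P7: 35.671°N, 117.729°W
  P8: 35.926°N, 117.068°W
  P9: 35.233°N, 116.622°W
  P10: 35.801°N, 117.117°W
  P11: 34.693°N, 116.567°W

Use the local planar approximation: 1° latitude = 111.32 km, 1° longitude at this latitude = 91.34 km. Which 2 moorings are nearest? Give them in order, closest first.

P4, P5

Distances from 35.165°N, 117.371°W:
P2: √((0.413·111.32)² + (0.801·91.34)²) = √(2113.71534 + 5352.87432) = 86.409 km
P3: √((-0.986·111.32)² + (-0.669·91.34)²) = √(12047.59127 + 3733.99945) = 125.625 km
P4: √((-0.268·111.32)² + (0.053·91.34)²) = √(890.05324 + 23.43547) = 30.224 km
P5: √((-0.126·111.32)² + (-0.371·91.34)²) = √(196.73765 + 1148.33826) = 36.675 km
P6: √((-1.105·111.32)² + (0.122·91.34)²) = √(15131.11567 + 124.17715) = 123.512 km
P7: √((0.506·111.32)² + (-0.358·91.34)²) = √(3172.83457 + 1069.27169) = 65.131 km
P8: √((0.761·111.32)² + (0.303·91.34)²) = √(7176.54990 + 765.96208) = 89.121 km
P9: √((0.068·111.32)² + (0.749·91.34)²) = √(57.30127 + 4680.42887) = 68.831 km
P10: √((0.636·111.32)² + (0.254·91.34)²) = √(5012.57203 + 538.25670) = 74.504 km
P11: √((-0.472·111.32)² + (0.804·91.34)²) = √(2760.77105 + 5393.04584) = 90.298 km
Sorted: P4 (30.224 km) < P5 (36.675 km) < P7 (65.131 km) < P9 (68.831 km) < …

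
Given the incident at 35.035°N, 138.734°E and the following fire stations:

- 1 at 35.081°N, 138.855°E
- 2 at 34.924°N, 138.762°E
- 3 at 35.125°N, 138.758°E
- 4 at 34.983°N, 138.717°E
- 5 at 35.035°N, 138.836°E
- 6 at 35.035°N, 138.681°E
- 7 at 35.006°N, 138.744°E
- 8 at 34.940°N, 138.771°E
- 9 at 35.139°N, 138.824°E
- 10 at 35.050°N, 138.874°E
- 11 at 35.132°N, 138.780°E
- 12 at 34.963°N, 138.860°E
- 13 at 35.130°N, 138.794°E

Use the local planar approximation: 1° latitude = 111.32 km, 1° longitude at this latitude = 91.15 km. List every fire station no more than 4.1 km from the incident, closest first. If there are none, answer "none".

Distances from 35.035°N, 138.734°E:
1: √((0.046·111.32)² + (0.121·91.15)²) = √(26.22177 + 121.64215) = 12.160 km
2: √((-0.111·111.32)² + (0.028·91.15)²) = √(152.68359 + 6.51372) = 12.617 km
3: √((0.090·111.32)² + (0.024·91.15)²) = √(100.37635 + 4.78559) = 10.255 km
4: √((-0.052·111.32)² + (-0.017·91.15)²) = √(33.50835 + 2.40111) = 5.992 km
5: √((0.000·111.32)² + (0.102·91.15)²) = √(0.00000 + 86.43979) = 9.297 km
6: √((0.000·111.32)² + (-0.053·91.15)²) = √(0.00000 + 23.33808) = 4.831 km
7: √((-0.029·111.32)² + (0.010·91.15)²) = √(10.42179 + 0.83083) = 3.354 km
8: √((-0.095·111.32)² + (0.037·91.15)²) = √(111.83909 + 11.37409) = 11.100 km
9: √((0.104·111.32)² + (0.090·91.15)²) = √(134.03341 + 67.29741) = 14.189 km
10: √((0.015·111.32)² + (0.140·91.15)²) = √(2.78823 + 162.84312) = 12.870 km
11: √((0.097·111.32)² + (0.046·91.15)²) = √(116.59767 + 17.58041) = 11.584 km
12: √((-0.072·111.32)² + (0.126·91.15)²) = √(64.24087 + 131.90293) = 14.005 km
13: √((0.095·111.32)² + (0.060·91.15)²) = √(111.83909 + 29.90996) = 11.906 km
Threshold 4.1 km: 7 (3.354 km) is within range.

7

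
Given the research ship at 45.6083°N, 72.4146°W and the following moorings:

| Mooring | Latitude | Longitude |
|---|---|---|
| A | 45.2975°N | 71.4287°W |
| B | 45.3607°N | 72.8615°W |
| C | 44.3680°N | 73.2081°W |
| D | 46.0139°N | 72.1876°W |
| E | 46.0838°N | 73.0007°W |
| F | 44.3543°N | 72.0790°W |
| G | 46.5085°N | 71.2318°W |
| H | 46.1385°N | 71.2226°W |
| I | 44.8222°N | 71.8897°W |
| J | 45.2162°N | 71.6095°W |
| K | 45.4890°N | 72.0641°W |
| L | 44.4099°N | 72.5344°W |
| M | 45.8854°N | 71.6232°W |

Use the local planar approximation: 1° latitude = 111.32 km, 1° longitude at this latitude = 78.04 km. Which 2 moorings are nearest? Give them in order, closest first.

Distances from 45.6083°N, 72.4146°W:
A: 84.3608 km
B: 44.4528 km
C: 151.3210 km
D: 48.5023 km
E: 69.9567 km
F: 142.0309 km
G: 136.2441 km
H: 110.1680 km
I: 96.6217 km
J: 76.5036 km
K: 30.4066 km
L: 133.7331 km
M: 69.0357 km
Sorted: K (30.4066 km) < B (44.4528 km) < D (48.5023 km) < M (69.0357 km) < …

K, B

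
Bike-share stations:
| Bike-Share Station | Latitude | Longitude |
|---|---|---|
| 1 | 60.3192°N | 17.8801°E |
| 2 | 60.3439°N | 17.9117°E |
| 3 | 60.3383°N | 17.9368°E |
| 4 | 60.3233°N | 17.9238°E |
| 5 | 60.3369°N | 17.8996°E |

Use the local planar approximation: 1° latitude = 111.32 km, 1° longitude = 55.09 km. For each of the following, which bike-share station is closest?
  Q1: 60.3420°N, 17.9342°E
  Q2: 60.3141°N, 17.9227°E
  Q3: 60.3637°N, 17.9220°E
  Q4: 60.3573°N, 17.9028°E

Q1→3; Q2→4; Q3→2; Q4→2

Q1 at 60.3420°N, 17.9342°E:
  1: 3.9147 km
  2: 1.2574 km
  3: 0.4361 km
  4: 2.1591 km
  5: 1.9889 km
  → nearest: 3 (0.4361 km)
Q2 at 60.3141°N, 17.9227°E:
  1: 2.4145 km
  2: 3.3722 km
  3: 2.8037 km
  4: 1.0259 km
  5: 2.8393 km
  → nearest: 4 (1.0259 km)
Q3 at 60.3637°N, 17.9220°E:
  1: 5.4651 km
  2: 2.2760 km
  3: 2.9427 km
  4: 4.4984 km
  5: 3.2285 km
  → nearest: 2 (2.2760 km)
Q4 at 60.3573°N, 17.9028°E:
  1: 4.4218 km
  2: 1.5702 km
  3: 2.8252 km
  4: 3.9577 km
  5: 2.2778 km
  → nearest: 2 (1.5702 km)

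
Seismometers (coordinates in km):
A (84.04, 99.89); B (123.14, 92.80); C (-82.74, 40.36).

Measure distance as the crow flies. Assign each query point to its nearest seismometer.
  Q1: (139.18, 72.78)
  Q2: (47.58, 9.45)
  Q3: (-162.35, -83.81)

Q1 at (139.18, 72.78):
  A: √((-55.14)² + (27.11)²) = √(3040.4196 + 734.9521) = 61.44 km
  B: √((-16.04)² + (20.02)²) = √(257.2816 + 400.8004) = 25.65 km
  C: √((-221.92)² + (-32.42)²) = √(49248.4864 + 1051.0564) = 224.28 km
  → nearest: B (25.65 km)
Q2 at (47.58, 9.45):
  A: √((36.46)² + (90.44)²) = √(1329.3316 + 8179.3936) = 97.51 km
  B: √((75.56)² + (83.35)²) = √(5709.3136 + 6947.2225) = 112.50 km
  C: √((-130.32)² + (30.91)²) = √(16983.3024 + 955.4281) = 133.94 km
  → nearest: A (97.51 km)
Q3 at (-162.35, -83.81):
  A: √((246.39)² + (183.70)²) = √(60708.0321 + 33745.6900) = 307.33 km
  B: √((285.49)² + (176.61)²) = √(81504.5401 + 31191.0921) = 335.70 km
  C: √((79.61)² + (124.17)²) = √(6337.7521 + 15418.1889) = 147.50 km
  → nearest: C (147.50 km)

Q1→B; Q2→A; Q3→C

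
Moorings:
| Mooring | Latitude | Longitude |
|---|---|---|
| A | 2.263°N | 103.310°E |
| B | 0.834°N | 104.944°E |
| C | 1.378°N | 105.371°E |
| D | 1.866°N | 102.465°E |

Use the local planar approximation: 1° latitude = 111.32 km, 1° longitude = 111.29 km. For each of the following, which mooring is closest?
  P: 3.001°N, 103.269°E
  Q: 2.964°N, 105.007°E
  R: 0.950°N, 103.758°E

P at 3.001°N, 103.269°E:
  A: √((-0.738·111.32)² + (0.041·111.29)²) = √(6749.30601 + 20.81997) = 82.281 km
  B: √((-2.167·111.32)² + (1.675·111.29)²) = √(58192.12518 + 34748.96772) = 304.862 km
  C: √((-1.623·111.32)² + (2.102·111.29)²) = √(32642.50167 + 54723.98412) = 295.578 km
  D: √((-1.135·111.32)² + (-0.804·111.29)²) = √(15963.86764 + 8006.16216) = 154.823 km
  → nearest: A (82.281 km)
Q at 2.964°N, 105.007°E:
  A: √((-0.701·111.32)² + (-1.697·111.29)²) = √(6089.51117 + 35667.77098) = 204.346 km
  B: √((-2.130·111.32)² + (-0.063·111.29)²) = √(56221.91085 + 49.15791) = 237.215 km
  C: √((-1.586·111.32)² + (0.364·111.29)²) = √(31171.14542 + 1641.02445) = 181.141 km
  D: √((-1.098·111.32)² + (-2.542·111.29)²) = √(14940.01645 + 80031.94604) = 308.175 km
  → nearest: C (181.141 km)
R at 0.950°N, 103.758°E:
  A: √((1.313·111.32)² + (-0.448·111.29)²) = √(21363.66934 + 2485.81219) = 154.433 km
  B: √((-0.116·111.32)² + (1.186·111.29)²) = √(166.74867 + 17421.34426) = 132.620 km
  C: √((0.428·111.32)² + (1.613·111.29)²) = √(2270.04221 + 32224.11655) = 185.726 km
  D: √((0.916·111.32)² + (-1.293·111.29)²) = √(10397.70143 + 20706.62577) = 176.364 km
  → nearest: B (132.620 km)

P→A; Q→C; R→B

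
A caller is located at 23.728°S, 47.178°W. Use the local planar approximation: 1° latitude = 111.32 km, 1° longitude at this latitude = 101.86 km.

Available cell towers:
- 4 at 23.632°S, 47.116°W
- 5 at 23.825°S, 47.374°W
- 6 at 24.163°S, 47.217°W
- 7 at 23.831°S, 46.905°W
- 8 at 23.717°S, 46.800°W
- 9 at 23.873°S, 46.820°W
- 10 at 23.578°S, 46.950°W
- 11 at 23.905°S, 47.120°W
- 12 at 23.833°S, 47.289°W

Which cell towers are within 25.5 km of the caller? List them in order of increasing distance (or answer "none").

Distances from 23.728°S, 47.178°W:
4: √((0.096·111.32)² + (0.062·101.86)²) = √(114.20598 + 39.88327) = 12.413 km
5: √((-0.097·111.32)² + (-0.196·101.86)²) = √(116.59767 + 398.58366) = 22.698 km
6: √((-0.435·111.32)² + (-0.039·101.86)²) = √(2344.90315 + 15.78107) = 48.587 km
7: √((-0.103·111.32)² + (0.273·101.86)²) = √(131.46824 + 773.27263) = 30.079 km
8: √((0.011·111.32)² + (0.378·101.86)²) = √(1.49945 + 1482.48717) = 38.523 km
9: √((-0.145·111.32)² + (0.358·101.86)²) = √(260.54479 + 1329.76040) = 39.879 km
10: √((0.150·111.32)² + (0.228·101.86)²) = √(278.82320 + 539.35789) = 28.604 km
11: √((-0.177·111.32)² + (0.058·101.86)²) = √(388.23343 + 34.90305) = 20.570 km
12: √((-0.105·111.32)² + (-0.111·101.86)²) = √(136.62337 + 127.83604) = 16.262 km
Threshold 25.5 km: 4 (12.413 km), 12 (16.262 km), 11 (20.570 km), 5 (22.698 km) are within range.

4, 12, 11, 5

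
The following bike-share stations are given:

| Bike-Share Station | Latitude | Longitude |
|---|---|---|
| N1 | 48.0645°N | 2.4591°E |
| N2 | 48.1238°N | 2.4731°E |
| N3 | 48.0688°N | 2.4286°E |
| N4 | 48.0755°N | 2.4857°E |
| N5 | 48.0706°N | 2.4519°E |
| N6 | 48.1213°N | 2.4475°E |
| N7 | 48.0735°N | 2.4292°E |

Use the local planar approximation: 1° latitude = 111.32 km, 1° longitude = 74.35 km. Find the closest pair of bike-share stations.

Pairwise distances:
N1–N2: 6.6828 km
N1–N3: 2.3176 km
N1–N4: 2.3261 km
N1–N5: 0.8647 km
N1–N6: 6.3815 km
N1–N7: 2.4384 km
N2–N3: 6.9594 km
N2–N4: 5.4578 km
N2–N5: 6.1284 km
N2–N6: 1.9236 km
N2–N7: 6.4813 km
N3–N4: 4.3104 km
N3–N5: 1.7439 km
N3–N6: 6.0109 km
N3–N7: 0.5251 km
N4–N5: 2.5715 km
N4–N6: 5.8362 km
N4–N7: 4.2067 km
N5–N6: 5.6534 km
N5–N7: 1.7183 km
N6–N7: 5.4923 km
Closest pair: N3–N7 at 0.5251 km.

N3 and N7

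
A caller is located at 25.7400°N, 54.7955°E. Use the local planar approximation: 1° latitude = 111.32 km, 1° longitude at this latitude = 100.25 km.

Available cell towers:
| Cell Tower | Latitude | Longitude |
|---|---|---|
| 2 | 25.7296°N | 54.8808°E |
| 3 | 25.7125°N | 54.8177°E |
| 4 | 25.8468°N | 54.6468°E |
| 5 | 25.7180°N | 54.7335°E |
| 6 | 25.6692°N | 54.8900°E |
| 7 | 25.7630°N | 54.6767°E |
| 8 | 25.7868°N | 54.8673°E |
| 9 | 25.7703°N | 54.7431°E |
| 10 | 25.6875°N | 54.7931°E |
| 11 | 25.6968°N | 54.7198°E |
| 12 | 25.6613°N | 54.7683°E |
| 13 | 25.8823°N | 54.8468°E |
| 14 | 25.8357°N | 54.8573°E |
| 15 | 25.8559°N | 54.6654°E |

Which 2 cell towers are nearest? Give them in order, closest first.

3, 10

Distances from 25.7400°N, 54.7955°E:
2: 8.6293 km
3: 3.7848 km
4: 19.0676 km
5: 6.6806 km
6: 12.3234 km
7: 12.1818 km
8: 8.8855 km
9: 6.2428 km
10: 5.8493 km
11: 8.9843 km
12: 9.1754 km
13: 16.6548 km
14: 12.3238 km
15: 18.3458 km
Sorted: 3 (3.7848 km) < 10 (5.8493 km) < 9 (6.2428 km) < 5 (6.6806 km) < …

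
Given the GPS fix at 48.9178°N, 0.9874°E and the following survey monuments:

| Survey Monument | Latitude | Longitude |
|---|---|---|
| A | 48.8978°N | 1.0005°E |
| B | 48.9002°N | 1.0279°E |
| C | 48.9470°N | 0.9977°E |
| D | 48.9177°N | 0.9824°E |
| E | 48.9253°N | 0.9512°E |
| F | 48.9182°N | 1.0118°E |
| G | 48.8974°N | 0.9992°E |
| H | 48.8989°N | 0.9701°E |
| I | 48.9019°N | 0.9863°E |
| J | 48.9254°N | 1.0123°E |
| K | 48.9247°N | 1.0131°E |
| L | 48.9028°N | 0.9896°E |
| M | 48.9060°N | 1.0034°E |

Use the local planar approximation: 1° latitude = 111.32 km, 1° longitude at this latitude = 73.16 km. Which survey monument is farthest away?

Distances from 48.9178°N, 0.9874°E:
A: 2.4239 km
B: 3.5522 km
C: 3.3367 km
D: 0.3660 km
E: 2.7769 km
F: 1.7857 km
G: 2.4295 km
H: 2.4553 km
I: 1.7718 km
J: 2.0086 km
K: 2.0311 km
L: 1.6775 km
M: 1.7595 km
Maximum: B at 3.5522 km.

B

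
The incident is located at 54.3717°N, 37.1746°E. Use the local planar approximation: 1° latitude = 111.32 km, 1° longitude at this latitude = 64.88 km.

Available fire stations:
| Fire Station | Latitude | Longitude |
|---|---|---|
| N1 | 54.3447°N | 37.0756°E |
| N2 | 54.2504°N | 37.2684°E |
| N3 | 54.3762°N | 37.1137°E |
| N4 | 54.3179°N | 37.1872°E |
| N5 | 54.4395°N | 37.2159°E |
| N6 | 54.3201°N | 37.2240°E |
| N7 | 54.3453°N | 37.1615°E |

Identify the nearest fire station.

N7

Distances from 54.3717°N, 37.1746°E:
N1: √((-0.0270·111.32)² + (-0.0990·64.88)²) = √(9.033872 + 41.256471) = 7.0916 km
N2: √((-0.1213·111.32)² + (0.0938·64.88)²) = √(182.334142 + 37.036280) = 14.8112 km
N3: √((0.0045·111.32)² + (-0.0609·64.88)²) = √(0.250941 + 15.611918) = 3.9828 km
N4: √((-0.0538·111.32)² + (0.0126·64.88)²) = √(35.868313 + 0.668287) = 6.0446 km
N5: √((0.0678·111.32)² + (0.0413·64.88)²) = √(56.964696 + 7.179956) = 8.0090 km
N6: √((-0.0516·111.32)² + (0.0494·64.88)²) = √(32.994823 + 10.272487) = 6.5778 km
N7: √((-0.0264·111.32)² + (-0.0131·64.88)²) = √(8.636828 + 0.722378) = 3.0593 km
Minimum: N7 at 3.0593 km.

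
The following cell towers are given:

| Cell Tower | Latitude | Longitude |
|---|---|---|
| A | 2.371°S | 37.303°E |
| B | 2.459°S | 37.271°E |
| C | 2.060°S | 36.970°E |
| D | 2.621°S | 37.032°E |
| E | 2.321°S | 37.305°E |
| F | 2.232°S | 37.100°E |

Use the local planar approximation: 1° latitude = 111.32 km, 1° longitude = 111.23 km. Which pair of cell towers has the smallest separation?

A and E

Pairwise distances:
A–B: 10.423 km
A–C: 50.700 km
A–D: 41.026 km
A–E: 5.570 km
A–F: 27.373 km
B–C: 55.622 km
B–D: 32.124 km
B–E: 15.821 km
B–F: 31.628 km
C–D: 62.830 km
C–E: 47.251 km
C–F: 23.994 km
D–E: 45.137 km
D–F: 43.959 km
E–F: 24.862 km
Closest pair: A–E at 5.570 km.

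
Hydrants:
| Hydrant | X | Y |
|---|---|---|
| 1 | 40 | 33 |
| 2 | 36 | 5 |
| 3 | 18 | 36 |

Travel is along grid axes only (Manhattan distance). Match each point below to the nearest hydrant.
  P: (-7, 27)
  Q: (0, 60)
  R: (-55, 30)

P at (-7, 27):
  1: 53
  2: 65
  3: 34
  → nearest: 3 (34)
Q at (0, 60):
  1: 67
  2: 91
  3: 42
  → nearest: 3 (42)
R at (-55, 30):
  1: 98
  2: 116
  3: 79
  → nearest: 3 (79)

P→3; Q→3; R→3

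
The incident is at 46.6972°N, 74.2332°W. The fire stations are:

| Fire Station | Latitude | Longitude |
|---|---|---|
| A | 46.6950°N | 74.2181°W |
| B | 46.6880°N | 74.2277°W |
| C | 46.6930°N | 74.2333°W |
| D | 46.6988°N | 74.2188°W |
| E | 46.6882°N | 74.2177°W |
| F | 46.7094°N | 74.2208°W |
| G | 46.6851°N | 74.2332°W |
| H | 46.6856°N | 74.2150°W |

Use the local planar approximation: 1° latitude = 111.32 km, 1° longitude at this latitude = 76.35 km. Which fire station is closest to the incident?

C

Distances from 46.6972°N, 74.2332°W:
A: 1.1786 km
B: 1.1069 km
C: 0.4676 km
D: 1.1138 km
E: 1.5506 km
F: 1.6555 km
G: 1.3470 km
H: 1.8969 km
Minimum: C at 0.4676 km.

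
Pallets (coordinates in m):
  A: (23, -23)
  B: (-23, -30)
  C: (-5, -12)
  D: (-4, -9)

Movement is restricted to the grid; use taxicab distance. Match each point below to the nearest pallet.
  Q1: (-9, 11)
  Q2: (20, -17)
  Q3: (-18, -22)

Q1 at (-9, 11):
  A: 66 m
  B: 55 m
  C: 27 m
  D: 25 m
  → nearest: D (25 m)
Q2 at (20, -17):
  A: 9 m
  B: 56 m
  C: 30 m
  D: 32 m
  → nearest: A (9 m)
Q3 at (-18, -22):
  A: 42 m
  B: 13 m
  C: 23 m
  D: 27 m
  → nearest: B (13 m)

Q1→D; Q2→A; Q3→B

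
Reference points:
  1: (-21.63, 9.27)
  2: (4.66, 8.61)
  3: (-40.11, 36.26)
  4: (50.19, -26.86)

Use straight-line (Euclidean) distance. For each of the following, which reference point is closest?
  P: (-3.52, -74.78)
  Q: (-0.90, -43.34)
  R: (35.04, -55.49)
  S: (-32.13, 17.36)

P→4; Q→2; R→4; S→1

P at (-3.52, -74.78):
  1: √((-18.11)² + (84.05)²) = √(327.9721 + 7064.4025) = 85.98
  2: √((8.18)² + (83.39)²) = √(66.9124 + 6953.8921) = 83.79
  3: √((-36.59)² + (111.04)²) = √(1338.8281 + 12329.8816) = 116.91
  4: √((53.71)² + (47.92)²) = √(2884.7641 + 2296.3264) = 71.98
  → nearest: 4 (71.98)
Q at (-0.90, -43.34):
  1: √((-20.73)² + (52.61)²) = √(429.7329 + 2767.8121) = 56.55
  2: √((5.56)² + (51.95)²) = √(30.9136 + 2698.8025) = 52.25
  3: √((-39.21)² + (79.60)²) = √(1537.4241 + 6336.1600) = 88.73
  4: √((51.09)² + (16.48)²) = √(2610.1881 + 271.5904) = 53.68
  → nearest: 2 (52.25)
R at (35.04, -55.49):
  1: √((-56.67)² + (64.76)²) = √(3211.4889 + 4193.8576) = 86.05
  2: √((-30.38)² + (64.10)²) = √(922.9444 + 4108.8100) = 70.93
  3: √((-75.15)² + (91.75)²) = √(5647.5225 + 8418.0625) = 118.60
  4: √((15.15)² + (28.63)²) = √(229.5225 + 819.6769) = 32.39
  → nearest: 4 (32.39)
S at (-32.13, 17.36):
  1: √((10.50)² + (-8.09)²) = √(110.2500 + 65.4481) = 13.26
  2: √((36.79)² + (-8.75)²) = √(1353.5041 + 76.5625) = 37.82
  3: √((-7.98)² + (18.90)²) = √(63.6804 + 357.2100) = 20.52
  4: √((82.32)² + (-44.22)²) = √(6776.5824 + 1955.4084) = 93.45
  → nearest: 1 (13.26)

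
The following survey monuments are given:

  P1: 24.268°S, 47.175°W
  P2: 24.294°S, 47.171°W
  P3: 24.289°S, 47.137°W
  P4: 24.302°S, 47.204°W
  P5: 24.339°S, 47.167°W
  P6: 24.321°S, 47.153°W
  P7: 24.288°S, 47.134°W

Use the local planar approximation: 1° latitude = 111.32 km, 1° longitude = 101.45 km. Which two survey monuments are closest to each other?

Pairwise distances:
P1–P2: 2.923 km
P1–P3: 4.509 km
P1–P4: 4.794 km
P1–P5: 7.945 km
P1–P6: 6.308 km
P1–P7: 4.718 km
P2–P3: 3.494 km
P2–P4: 3.464 km
P2–P5: 5.026 km
P2–P6: 3.517 km
P2–P7: 3.813 km
P3–P4: 6.949 km
P3–P5: 6.344 km
P3–P6: 3.915 km
P3–P7: 0.324 km
P4–P5: 5.573 km
P4–P6: 5.590 km
P4–P7: 7.270 km
P5–P6: 2.456 km
P5–P7: 6.591 km
P6–P7: 4.149 km
Closest pair: P3–P7 at 0.324 km.

P3 and P7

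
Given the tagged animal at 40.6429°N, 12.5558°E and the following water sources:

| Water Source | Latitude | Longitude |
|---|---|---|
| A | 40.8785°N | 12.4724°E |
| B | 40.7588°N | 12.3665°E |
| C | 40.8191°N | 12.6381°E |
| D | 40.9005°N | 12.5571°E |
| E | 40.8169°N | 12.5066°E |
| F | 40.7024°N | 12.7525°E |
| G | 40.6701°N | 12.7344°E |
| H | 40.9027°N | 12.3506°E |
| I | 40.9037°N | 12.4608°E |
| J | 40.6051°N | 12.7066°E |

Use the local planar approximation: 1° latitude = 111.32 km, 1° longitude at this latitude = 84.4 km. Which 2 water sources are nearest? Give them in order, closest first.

J, G

Distances from 40.6429°N, 12.5558°E:
A: √((0.2356·111.32)² + (-0.0834·84.4)²) = √(687.855109 + 49.546958) = 27.1551 km
B: √((0.1159·111.32)² + (-0.1893·84.4)²) = √(166.461294 + 255.261973) = 20.5359 km
C: √((0.1762·111.32)² + (0.0823·84.4)²) = √(384.731905 + 48.248583) = 20.8082 km
D: √((0.2576·111.32)² + (0.0013·84.4)²) = √(822.314811 + 0.012038) = 28.6762 km
E: √((0.1740·111.32)² + (-0.0492·84.4)²) = √(375.184503 + 17.243090) = 19.8098 km
F: √((0.0595·111.32)² + (0.1967·84.4)²) = √(43.871282 + 275.609138) = 17.8740 km
G: √((0.0272·111.32)² + (0.1786·84.4)²) = √(9.168203 + 227.220652) = 15.3749 km
H: √((0.2598·111.32)² + (-0.2052·84.4)²) = √(836.420539 + 299.943604) = 33.7100 km
I: √((0.2608·111.32)² + (-0.0950·84.4)²) = √(842.871888 + 64.288324) = 30.1191 km
J: √((-0.0378·111.32)² + (0.1508·84.4)²) = √(17.706389 + 161.989765) = 13.4051 km
Sorted: J (13.4051 km) < G (15.3749 km) < F (17.8740 km) < E (19.8098 km) < …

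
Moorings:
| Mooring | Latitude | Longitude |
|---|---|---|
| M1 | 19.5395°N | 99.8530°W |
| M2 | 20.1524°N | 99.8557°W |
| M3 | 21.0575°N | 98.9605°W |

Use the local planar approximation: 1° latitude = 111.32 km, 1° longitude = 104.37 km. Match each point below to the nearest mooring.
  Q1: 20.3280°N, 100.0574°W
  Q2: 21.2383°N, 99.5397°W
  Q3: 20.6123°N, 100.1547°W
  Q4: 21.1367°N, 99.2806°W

Q1→M2; Q2→M3; Q3→M2; Q4→M3

Q1 at 20.3280°N, 100.0574°W:
  M1: √((-0.7885·111.32)² + (0.2044·104.37)²) = √(7704.594577 + 455.106617) = 90.3311 km
  M2: √((-0.1756·111.32)² + (0.2017·104.37)²) = √(382.116172 + 443.162663) = 28.7277 km
  M3: √((0.7295·111.32)² + (1.0969·104.37)²) = √(6594.729519 + 13106.461011) = 140.3609 km
  → nearest: M2 (28.7277 km)
Q2 at 21.2383°N, 99.5397°W:
  M1: √((-1.6988·111.32)² + (-0.3133·104.37)²) = √(35762.749440 + 1069.232514) = 191.9166 km
  M2: √((-1.0859·111.32)² + (-0.3160·104.37)²) = √(14612.551729 + 1087.741084) = 125.3008 km
  M3: √((-0.1808·111.32)² + (0.5792·104.37)²) = √(405.082282 + 3654.335975) = 63.7136 km
  → nearest: M3 (63.7136 km)
Q3 at 20.6123°N, 100.1547°W:
  M1: √((-1.0728·111.32)² + (0.3017·104.37)²) = √(14262.114705 + 991.521161) = 123.5056 km
  M2: √((-0.4599·111.32)² + (0.2990·104.37)²) = √(2621.037379 + 973.853756) = 59.9574 km
  M3: √((0.4452·111.32)² + (1.1942·104.37)²) = √(2456.160296 + 15534.794071) = 134.1304 km
  → nearest: M2 (59.9574 km)
Q4 at 21.1367°N, 99.2806°W:
  M1: √((-1.5972·111.32)² + (-0.5724·104.37)²) = √(31612.948102 + 3569.033440) = 187.5686 km
  M2: √((-0.9843·111.32)² + (-0.5751·104.37)²) = √(12006.083668 + 3602.782978) = 124.9354 km
  M3: √((-0.0792·111.32)² + (0.3201·104.37)²) = √(77.731448 + 1116.150390) = 34.5526 km
  → nearest: M3 (34.5526 km)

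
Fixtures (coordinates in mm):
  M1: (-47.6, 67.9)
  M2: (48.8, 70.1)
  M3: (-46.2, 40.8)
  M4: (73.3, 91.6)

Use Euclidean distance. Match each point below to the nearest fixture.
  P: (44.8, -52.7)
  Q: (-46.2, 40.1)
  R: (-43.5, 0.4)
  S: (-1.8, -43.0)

P at (44.8, -52.7):
  M1: √((-92.4)² + (120.6)²) = √(8537.760 + 14544.360) = 151.9 mm
  M2: √((4.0)² + (122.8)²) = √(16.000 + 15079.840) = 122.9 mm
  M3: √((-91.0)² + (93.5)²) = √(8281.000 + 8742.250) = 130.5 mm
  M4: √((28.5)² + (144.3)²) = √(812.250 + 20822.490) = 147.1 mm
  → nearest: M2 (122.9 mm)
Q at (-46.2, 40.1):
  M1: √((-1.4)² + (27.8)²) = √(1.960 + 772.840) = 27.8 mm
  M2: √((95.0)² + (30.0)²) = √(9025.000 + 900.000) = 99.6 mm
  M3: √((0.0)² + (0.7)²) = √(0.000 + 0.490) = 0.7 mm
  M4: √((119.5)² + (51.5)²) = √(14280.250 + 2652.250) = 130.1 mm
  → nearest: M3 (0.7 mm)
R at (-43.5, 0.4):
  M1: √((-4.1)² + (67.5)²) = √(16.810 + 4556.250) = 67.6 mm
  M2: √((92.3)² + (69.7)²) = √(8519.290 + 4858.090) = 115.7 mm
  M3: √((-2.7)² + (40.4)²) = √(7.290 + 1632.160) = 40.5 mm
  M4: √((116.8)² + (91.2)²) = √(13642.240 + 8317.440) = 148.2 mm
  → nearest: M3 (40.5 mm)
S at (-1.8, -43.0):
  M1: √((-45.8)² + (110.9)²) = √(2097.640 + 12298.810) = 120.0 mm
  M2: √((50.6)² + (113.1)²) = √(2560.360 + 12791.610) = 123.9 mm
  M3: √((-44.4)² + (83.8)²) = √(1971.360 + 7022.440) = 94.8 mm
  M4: √((75.1)² + (134.6)²) = √(5640.010 + 18117.160) = 154.1 mm
  → nearest: M3 (94.8 mm)

P→M2; Q→M3; R→M3; S→M3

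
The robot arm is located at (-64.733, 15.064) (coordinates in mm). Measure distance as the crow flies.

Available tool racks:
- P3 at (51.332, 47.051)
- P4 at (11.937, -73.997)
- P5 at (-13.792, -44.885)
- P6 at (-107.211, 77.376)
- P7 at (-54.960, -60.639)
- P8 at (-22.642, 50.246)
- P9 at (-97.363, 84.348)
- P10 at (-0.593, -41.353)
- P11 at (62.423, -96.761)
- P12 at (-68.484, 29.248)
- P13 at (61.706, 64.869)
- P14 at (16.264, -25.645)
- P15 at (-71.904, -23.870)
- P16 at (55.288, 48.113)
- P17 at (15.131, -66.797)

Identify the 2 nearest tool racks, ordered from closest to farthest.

Distances from (-64.733, 15.064):
P3: √((116.065)² + (31.987)²) = √(13471.08422 + 1023.16817) = 120.392 mm
P4: √((76.670)² + (-89.061)²) = √(5878.28890 + 7931.86172) = 117.517 mm
P5: √((50.941)² + (-59.949)²) = √(2594.98548 + 3593.88260) = 78.669 mm
P6: √((-42.478)² + (62.312)²) = √(1804.38048 + 3882.78534) = 75.413 mm
P7: √((9.773)² + (-75.703)²) = √(95.51153 + 5730.94421) = 76.331 mm
P8: √((42.091)² + (35.182)²) = √(1771.65228 + 1237.77312) = 54.858 mm
P9: √((-32.630)² + (69.284)²) = √(1064.71690 + 4800.27266) = 76.583 mm
P10: √((64.140)² + (-56.417)²) = √(4113.93960 + 3182.87789) = 85.421 mm
P11: √((127.156)² + (-111.825)²) = √(16168.64834 + 12504.83062) = 169.332 mm
P12: √((-3.751)² + (14.184)²) = √(14.07000 + 201.18586) = 14.672 mm
P13: √((126.439)² + (49.805)²) = √(15986.82072 + 2480.53802) = 135.895 mm
P14: √((80.997)² + (-40.709)²) = √(6560.51401 + 1657.22268) = 90.652 mm
P15: √((-7.171)² + (-38.934)²) = √(51.42324 + 1515.85636) = 39.589 mm
P16: √((120.021)² + (33.049)²) = √(14405.04044 + 1092.23640) = 124.488 mm
P17: √((79.864)² + (-81.861)²) = √(6378.25850 + 6701.22332) = 114.366 mm
Sorted: P12 (14.672 mm) < P15 (39.589 mm) < P8 (54.858 mm) < P6 (75.413 mm) < …

P12, P15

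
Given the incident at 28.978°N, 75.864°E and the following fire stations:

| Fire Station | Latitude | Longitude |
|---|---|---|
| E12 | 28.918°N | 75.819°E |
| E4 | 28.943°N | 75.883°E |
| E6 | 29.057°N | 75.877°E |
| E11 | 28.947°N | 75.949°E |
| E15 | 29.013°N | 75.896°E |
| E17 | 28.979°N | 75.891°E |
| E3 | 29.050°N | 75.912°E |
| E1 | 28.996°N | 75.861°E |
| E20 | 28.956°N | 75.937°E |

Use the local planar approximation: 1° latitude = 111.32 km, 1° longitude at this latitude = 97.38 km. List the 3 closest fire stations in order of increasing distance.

Distances from 28.978°N, 75.864°E:
E12: 7.988 km
E4: 4.313 km
E6: 8.885 km
E11: 8.968 km
E15: 4.989 km
E17: 2.632 km
E3: 9.278 km
E1: 2.025 km
E20: 7.519 km
Sorted: E1 (2.025 km) < E17 (2.632 km) < E4 (4.313 km) < E15 (4.989 km) < E20 (7.519 km) < …

E1, E17, E4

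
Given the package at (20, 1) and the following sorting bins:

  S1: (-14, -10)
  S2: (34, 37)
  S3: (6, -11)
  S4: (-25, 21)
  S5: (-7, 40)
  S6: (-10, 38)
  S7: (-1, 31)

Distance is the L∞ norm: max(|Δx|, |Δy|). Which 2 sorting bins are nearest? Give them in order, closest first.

Distances from (20, 1):
S1: max(|-34|, |-11|) = 34
S2: max(|14|, |36|) = 36
S3: max(|-14|, |-12|) = 14
S4: max(|-45|, |20|) = 45
S5: max(|-27|, |39|) = 39
S6: max(|-30|, |37|) = 37
S7: max(|-21|, |30|) = 30
Sorted: S3 (14) < S7 (30) < S1 (34) < S2 (36) < …

S3, S7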